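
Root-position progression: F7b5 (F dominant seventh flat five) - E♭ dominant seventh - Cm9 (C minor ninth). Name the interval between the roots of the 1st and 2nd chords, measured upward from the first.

The roots are F and E♭.
From F to E♭: 10 semitones over a seventh = minor.

minor 7th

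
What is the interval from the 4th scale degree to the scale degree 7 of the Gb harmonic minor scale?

augmented 4th

Spelling the Gb harmonic minor scale: Gb Ab Bbb Cb Db Ebb F.
The 4th scale degree is Cb and the scale degree 7 is F.
From Cb to F: 6 semitones over a fourth = augmented.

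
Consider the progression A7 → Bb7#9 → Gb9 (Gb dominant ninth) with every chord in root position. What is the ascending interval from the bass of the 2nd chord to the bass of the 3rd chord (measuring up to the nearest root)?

The roots are Bb and Gb.
Bb up to Gb is 8 semitones, a half step narrower than a major sixth, so the interval is minor.

minor sixth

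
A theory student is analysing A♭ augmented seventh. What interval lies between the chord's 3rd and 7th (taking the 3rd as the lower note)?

A♭aug7 (A♭ augmented seventh) is spelled A♭ C E G♭.
That puts C below G♭.
C up to G♭ is 6 semitones, a half step narrower than a perfect fifth, so the interval is diminished.
This 3–7 tritone is the characteristic tension at the heart of the dominant sound.

diminished 5th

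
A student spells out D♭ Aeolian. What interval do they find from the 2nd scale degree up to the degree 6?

D♭ natural minor: D♭ E♭ F♭ G♭ A♭ B𝄫 C♭.
2nd scale degree = E♭; degree 6 = B𝄫.
E♭ up to B𝄫 is 6 semitones, a half step narrower than a perfect fifth, so the interval is diminished.

diminished fifth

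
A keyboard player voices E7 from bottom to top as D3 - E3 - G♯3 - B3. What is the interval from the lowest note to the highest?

The outer voices are D3 and B3.
Counting 6 letters and 9 half steps from D gives a major sixth.

major sixth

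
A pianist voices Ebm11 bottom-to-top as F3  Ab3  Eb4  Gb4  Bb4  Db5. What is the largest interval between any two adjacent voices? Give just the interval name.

Adjacent intervals: F3→Ab3 = minor third; Ab3→Eb4 = perfect fifth; Eb4→Gb4 = minor third; Gb4→Bb4 = major third; Bb4→Db5 = minor third.
The largest is Ab3 to Eb4, a perfect fifth (7 semitones).

perfect 5th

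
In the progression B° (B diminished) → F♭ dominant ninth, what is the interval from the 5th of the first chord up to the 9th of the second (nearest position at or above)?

B° (B diminished) has F as its 5th, and F♭ dominant ninth has G♭ as its 9th.
2 letter names make it a second; at 1 semitone (a half step narrower than major) the quality is minor.

minor second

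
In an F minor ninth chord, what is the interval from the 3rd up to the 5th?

M3

The chord tones of F minor ninth are F–Ab–C–Eb–G.
The 3rd is Ab and the 5th is C.
Counting 3 letters and 4 half steps from Ab gives a major third.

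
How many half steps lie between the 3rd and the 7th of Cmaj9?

7

Cmaj9 (C major ninth) is spelled C-E-G-B-D.
E to B is a perfect fifth: 7 semitones.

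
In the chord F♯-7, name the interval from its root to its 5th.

The chord tones of F♯min7 are F♯–A–C♯–E.
Root = F♯; 5th = C♯.
From F♯ to C♯ is 7 semitones, exactly the perfect fifth.

P5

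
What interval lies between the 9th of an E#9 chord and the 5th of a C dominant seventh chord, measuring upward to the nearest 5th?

diminished second

The 9th of E#9 is F##; the 5th of C dominant seventh is G.
2 letter names make it a second; at 0 semitones (a whole step narrower than major) the quality is diminished.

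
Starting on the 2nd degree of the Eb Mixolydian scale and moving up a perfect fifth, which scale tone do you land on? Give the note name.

C

The scale is Eb F G Ab Bb C Db.
The 2nd degree is F; a perfect fifth above that is C — scale degree 6.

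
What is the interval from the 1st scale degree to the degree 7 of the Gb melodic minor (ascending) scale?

Gb melodic minor: Gb Ab Bbb Cb Db Eb F.
The 1st scale degree is Gb and the 7th degree is F.
From Gb to F is 11 semitones, exactly the major seventh.

M7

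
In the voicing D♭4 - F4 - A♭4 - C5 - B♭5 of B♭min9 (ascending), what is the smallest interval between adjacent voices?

minor third

Adjacent intervals: D♭4→F4 = major third; F4→A♭4 = minor third; A♭4→C5 = major third; C5→B♭5 = minor seventh.
The smallest is F4 to A♭4, a minor third (3 semitones).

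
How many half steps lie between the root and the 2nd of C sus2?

Csus2 (C sus2): C, D, G.
C to D is a major second: 2 semitones.

2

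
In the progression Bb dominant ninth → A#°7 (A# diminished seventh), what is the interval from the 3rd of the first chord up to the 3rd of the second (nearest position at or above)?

major seventh

Bb dominant ninth has D as its 3rd, and A#°7 (A# diminished seventh) has C# as its 3rd.
D up to C# spans 7 letter names and 11 semitones — a major seventh.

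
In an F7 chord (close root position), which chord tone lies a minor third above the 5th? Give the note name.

Eb

Spelling the chord: F-A-C-E♭.
The 5th is C. A minor third above C is E♭.
E♭ is the chord's 7th.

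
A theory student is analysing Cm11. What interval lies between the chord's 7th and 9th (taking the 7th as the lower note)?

Cm11 (C minor eleventh): C E♭ G B♭ D F.
So we need the interval from B♭ up to D.
From B♭ to D is 4 semitones, exactly the major third.

major 3rd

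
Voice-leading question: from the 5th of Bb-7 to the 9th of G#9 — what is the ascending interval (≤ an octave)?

The 5th of Bb-7 is F; the 9th of G#9 is A#.
From F to A#: 5 semitones over a third = augmented.

augmented third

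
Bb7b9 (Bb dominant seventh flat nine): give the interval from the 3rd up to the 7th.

diminished fifth

Bb7b9 (Bb dominant seventh flat nine): Bb-D-F-Ab-Cb.
So we need the interval from D up to Ab.
From D to Ab: 6 semitones over a fifth = diminished.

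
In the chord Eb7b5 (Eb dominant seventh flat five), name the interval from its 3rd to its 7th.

The chord tones of Eb7b5 (Eb dominant seventh flat five) are Eb–G–Bbb–Db.
That puts G below Db.
From G to Db: 6 semitones over a fifth = diminished.

d5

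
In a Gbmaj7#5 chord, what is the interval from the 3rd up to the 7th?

perfect fifth

Gb+maj7: Gb-Bb-D-F.
3rd = Bb; 7th = F.
From Bb to F is 7 semitones, exactly the perfect fifth.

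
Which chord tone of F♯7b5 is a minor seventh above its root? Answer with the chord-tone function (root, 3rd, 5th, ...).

7th

Spelling the chord: F♯-A♯-C-E.
The root is F♯. A minor seventh above F♯ is E.
E is the chord's 7th.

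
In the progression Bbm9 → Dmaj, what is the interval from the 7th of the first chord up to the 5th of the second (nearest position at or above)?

augmented unison

The 7th of Bbm9 is Ab; the 5th of Dmaj is A.
Ab up to A is 1 semitone, a half step wider than a perfect unison, so the interval is augmented.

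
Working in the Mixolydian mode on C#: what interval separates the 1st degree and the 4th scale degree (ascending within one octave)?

perfect fourth

C# mixolydian: C# D# E# F# G# A# B.
That puts C# below F#.
From C# to F# is 5 semitones, exactly the perfect fourth.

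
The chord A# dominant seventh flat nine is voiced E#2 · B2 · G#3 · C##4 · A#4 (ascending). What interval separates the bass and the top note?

perfect 18th

The outer voices are E#2 and A#4.
Counting 18 letters and 29 half steps from E# gives a perfect 18th.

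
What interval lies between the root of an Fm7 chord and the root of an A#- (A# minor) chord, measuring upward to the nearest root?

Fm7 has F as its root, and A#- (A# minor) has A# as its root.
From F to A#: 5 semitones over a third = augmented.

augmented 3rd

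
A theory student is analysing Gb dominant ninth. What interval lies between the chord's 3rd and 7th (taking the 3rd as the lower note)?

Gb9 is spelled Gb, Bb, Db, Fb, Ab.
So we need the interval from Bb up to Fb.
5 letter names make it a fifth; at 6 semitones (a half step narrower than perfect) the quality is diminished.

diminished 5th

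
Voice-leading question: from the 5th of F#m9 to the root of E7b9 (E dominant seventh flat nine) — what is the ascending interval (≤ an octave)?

m3

The 5th of F#m9 is C#; the root of E7b9 (E dominant seventh flat nine) is E.
3 letter names make it a third; at 3 semitones (a half step narrower than major) the quality is minor.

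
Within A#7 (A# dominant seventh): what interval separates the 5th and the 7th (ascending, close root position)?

Spelling the chord: A#–C##–E#–G#.
So we need the interval from E# up to G#.
From E# to G#: 3 semitones over a third = minor.

minor third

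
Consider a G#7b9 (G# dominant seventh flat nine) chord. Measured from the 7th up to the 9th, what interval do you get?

minor 3rd

Spelling the chord: G#, B#, D#, F#, A.
7th = F#; 9th = A.
From F# to A: 3 semitones over a third = minor.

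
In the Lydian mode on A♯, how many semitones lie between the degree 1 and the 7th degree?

11

The scale is A♯ B♯ C𝄪 D𝄪 E♯ F𝄪 G𝄪.
A♯ up to G𝄪 is a major seventh — 11 semitones.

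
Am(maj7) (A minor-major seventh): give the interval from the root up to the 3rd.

Am(maj7) (A minor-major seventh) is spelled A C E G#.
That puts A below C.
From A to C: 3 semitones over a third = minor.

minor 3rd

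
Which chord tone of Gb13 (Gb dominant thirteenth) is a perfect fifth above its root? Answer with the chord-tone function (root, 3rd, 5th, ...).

The chord tones of Gb13 (Gb dominant thirteenth) are Gb-Bb-Db-Fb-Ab-Eb.
The root is Gb. A perfect fifth above Gb is Db.
Db is the chord's 5th.

5th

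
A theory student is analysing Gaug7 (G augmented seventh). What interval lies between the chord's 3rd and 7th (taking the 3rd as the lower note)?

G7#5 (G augmented seventh) is spelled G B D# F.
So we need the interval from B up to F.
5 letter names make it a fifth; at 6 semitones (a half step narrower than perfect) the quality is diminished.
This 3–7 tritone is the characteristic tension at the heart of the dominant sound.

diminished fifth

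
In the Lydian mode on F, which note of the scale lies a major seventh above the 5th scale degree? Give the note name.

B

The scale is F G A B C D E.
The 5th scale degree is C; a major seventh above that is B — scale degree 4.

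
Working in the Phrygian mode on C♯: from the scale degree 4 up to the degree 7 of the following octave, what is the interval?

perfect eleventh

C♯ phrygian: C♯ D E F♯ G♯ A B.
Scale degree 4 = F♯; 7th scale degree (up an octave) = B.
From F♯ to B is 17 semitones, exactly the perfect eleventh.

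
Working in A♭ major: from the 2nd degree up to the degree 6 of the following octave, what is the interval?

perfect 12th

Spelling A♭ major: A♭ B♭ C D♭ E♭ F G.
2nd degree = B♭; scale degree 6 (up an octave) = F.
From B♭ to F is 19 semitones, exactly the perfect twelfth.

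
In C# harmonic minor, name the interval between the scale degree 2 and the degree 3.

C# harmonic minor: C# D# E F# G# A B#.
The scale degree 2 is D# and the 3rd degree is E.
2 letter names make it a second; at 1 semitone (a half step narrower than major) the quality is minor.

minor 2nd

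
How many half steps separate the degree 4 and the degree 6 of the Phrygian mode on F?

3

The scale is F Gb Ab Bb C Db Eb.
Bb up to Db is a minor third — 3 semitones.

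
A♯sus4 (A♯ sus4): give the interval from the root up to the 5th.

A♯sus4: A♯–D♯–E♯.
That puts A♯ below E♯.
A♯ up to E♯ spans 5 letter names and 7 semitones — a perfect fifth.

perfect fifth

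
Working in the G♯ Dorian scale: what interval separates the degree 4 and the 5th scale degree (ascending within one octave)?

The scale runs G♯ A♯ B C♯ D♯ E♯ F♯.
So we need the interval from C♯ up to D♯.
From C♯ to D♯ is 2 semitones, exactly the major second.

major second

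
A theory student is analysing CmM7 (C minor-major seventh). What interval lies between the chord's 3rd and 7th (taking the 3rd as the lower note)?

Spelling the chord: C, Eb, G, B.
The 3rd is Eb and the 7th is B.
Eb up to B is 8 semitones, a half step wider than a perfect fifth, so the interval is augmented.

A5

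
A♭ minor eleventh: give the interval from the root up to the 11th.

P11

A♭ minor eleventh: A♭, C♭, E♭, G♭, B♭, D♭.
That puts A♭ below D♭.
A♭ up to D♭ spans 11 letter names and 17 semitones — a perfect eleventh.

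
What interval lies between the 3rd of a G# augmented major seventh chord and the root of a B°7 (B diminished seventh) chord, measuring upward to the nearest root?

diminished octave

G# augmented major seventh has B# as its 3rd, and B°7 (B diminished seventh) has B as its root.
8 letter names make it an octave; at 11 semitones (a half step narrower than perfect) the quality is diminished.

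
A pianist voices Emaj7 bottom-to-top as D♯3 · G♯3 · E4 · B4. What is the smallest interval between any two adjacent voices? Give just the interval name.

Adjacent intervals: D♯3→G♯3 = perfect fourth; G♯3→E4 = minor sixth; E4→B4 = perfect fifth.
The smallest is D♯3 to G♯3, a perfect fourth (5 semitones).

P4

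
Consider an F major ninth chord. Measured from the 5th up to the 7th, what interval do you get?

major 3rd

Spelling the chord: F A C E G.
So we need the interval from C up to E.
Counting 3 letters and 4 half steps from C gives a major third.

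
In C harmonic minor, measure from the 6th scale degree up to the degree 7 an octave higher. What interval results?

Spelling C harmonic minor: C D Eb F G Ab B.
The 6th scale degree is Ab and the degree 7 (up an octave) is B.
9 letter names make it a ninth; at 15 semitones (a half step wider than major) the quality is augmented.

augmented ninth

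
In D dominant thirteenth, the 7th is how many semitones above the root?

D13 is spelled D–F#–A–C–E–B.
D to C is a minor seventh: 10 semitones.

10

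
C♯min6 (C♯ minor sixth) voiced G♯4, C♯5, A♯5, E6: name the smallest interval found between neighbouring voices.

perfect fourth

Adjacent intervals: G♯4→C♯5 = perfect fourth; C♯5→A♯5 = major sixth; A♯5→E6 = diminished fifth.
The smallest is G♯4 to C♯5, a perfect fourth (5 semitones).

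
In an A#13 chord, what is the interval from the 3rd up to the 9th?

A#13: A#–C##–E#–G#–B#–F##.
The 3rd is C## and the 9th is B#.
From C## to B#: 10 semitones over a seventh = minor.

minor seventh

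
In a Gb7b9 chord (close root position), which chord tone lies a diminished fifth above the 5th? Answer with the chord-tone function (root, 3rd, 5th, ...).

Spelling the chord: Gb Bb Db Fb Abb.
The 5th is Db. A diminished fifth above Db is Abb.
Abb is the chord's 9th.

9th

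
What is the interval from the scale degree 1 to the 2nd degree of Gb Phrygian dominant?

minor second

Gb phrygian dominant: Gb Abb Bb Cb Db Ebb Fb.
So we need the interval from Gb up to Abb.
2 letter names make it a second; at 1 semitone (a half step narrower than major) the quality is minor.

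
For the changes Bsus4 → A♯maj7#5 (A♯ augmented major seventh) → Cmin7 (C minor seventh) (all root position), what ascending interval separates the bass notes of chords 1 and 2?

major 7th

The roots are B and A♯.
From B to A♯ is 11 semitones, exactly the major seventh.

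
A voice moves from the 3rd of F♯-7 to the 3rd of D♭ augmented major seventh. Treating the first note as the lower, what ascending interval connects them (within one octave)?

minor sixth

The 3rd of F♯-7 is A; the 3rd of D♭ augmented major seventh is F.
From A to F: 8 semitones over a sixth = minor.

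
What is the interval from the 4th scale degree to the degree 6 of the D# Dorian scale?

major third

D# dorian: D# E# F# G# A# B# C#.
4th scale degree = G#; scale degree 6 = B#.
From G# to B# is 4 semitones, exactly the major third.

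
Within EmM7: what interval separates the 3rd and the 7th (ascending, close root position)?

Em(maj7): E–G–B–D♯.
That puts G below D♯.
5 letter names make it a fifth; at 8 semitones (a half step wider than perfect) the quality is augmented.

augmented 5th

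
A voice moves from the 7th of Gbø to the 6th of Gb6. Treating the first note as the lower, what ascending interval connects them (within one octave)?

The 7th of Gbø is Fb; the 6th of Gb6 is Eb.
Counting 7 letters and 11 half steps from Fb gives a major seventh.

major seventh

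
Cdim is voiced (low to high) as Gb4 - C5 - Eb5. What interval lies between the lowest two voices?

augmented fourth

Those voices are Gb4 and C5.
Gb up to C is 6 semitones, a half step wider than a perfect fourth, so the interval is augmented.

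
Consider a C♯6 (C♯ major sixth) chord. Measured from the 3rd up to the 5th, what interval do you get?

C♯ major sixth is spelled C♯-E♯-G♯-A♯.
The 3rd is E♯ and the 5th is G♯.
From E♯ to G♯: 3 semitones over a third = minor.

minor 3rd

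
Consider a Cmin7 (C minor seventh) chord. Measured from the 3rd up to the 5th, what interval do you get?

M3

Spelling the chord: C, Eb, G, Bb.
So we need the interval from Eb up to G.
Eb up to G spans 3 letter names and 4 semitones — a major third.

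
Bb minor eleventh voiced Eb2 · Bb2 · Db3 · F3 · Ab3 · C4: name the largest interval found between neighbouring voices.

perfect fifth

Adjacent intervals: Eb2→Bb2 = perfect fifth; Bb2→Db3 = minor third; Db3→F3 = major third; F3→Ab3 = minor third; Ab3→C4 = major third.
The largest is Eb2 to Bb2, a perfect fifth (7 semitones).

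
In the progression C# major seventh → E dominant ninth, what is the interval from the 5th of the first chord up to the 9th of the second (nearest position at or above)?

m7

The 5th of C# major seventh is G#; the 9th of E dominant ninth is F#.
From G# to F#: 10 semitones over a seventh = minor.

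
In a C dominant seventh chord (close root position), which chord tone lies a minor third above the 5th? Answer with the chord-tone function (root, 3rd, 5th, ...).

7th

Spelling the chord: C E G B♭.
The 5th is G. A minor third above G is B♭.
B♭ is the chord's 7th.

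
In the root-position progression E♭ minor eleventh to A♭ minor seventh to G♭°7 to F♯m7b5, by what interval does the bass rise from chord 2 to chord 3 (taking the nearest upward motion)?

m7

The roots are A♭ and G♭.
A♭ up to G♭ is 10 semitones, a half step narrower than a major seventh, so the interval is minor.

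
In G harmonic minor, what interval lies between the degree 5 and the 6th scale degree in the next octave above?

minor ninth

G harmonic minor: G A Bb C D Eb F#.
The degree 5 is D and the 6th scale degree (up an octave) is Eb.
9 letter names make it a ninth; at 13 semitones (a half step narrower than major) the quality is minor.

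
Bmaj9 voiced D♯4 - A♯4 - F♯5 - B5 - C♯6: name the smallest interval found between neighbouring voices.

M2

Adjacent intervals: D♯4→A♯4 = perfect fifth; A♯4→F♯5 = minor sixth; F♯5→B5 = perfect fourth; B5→C♯6 = major second.
The smallest is B5 to C♯6, a major second (2 semitones).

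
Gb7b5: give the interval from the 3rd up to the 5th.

Gb7b5 (Gb dominant seventh flat five) is spelled Gb, Bb, Dbb, Fb.
3rd = Bb; 5th = Dbb.
Bb up to Dbb is 2 semitones, a whole step narrower than a major third, so the interval is diminished.

diminished third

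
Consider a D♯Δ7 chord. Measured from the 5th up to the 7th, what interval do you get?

major third

D♯M7 (D♯ major seventh) is spelled D♯–F𝄪–A♯–C𝄪.
That puts A♯ below C𝄪.
Counting 3 letters and 4 half steps from A♯ gives a major third.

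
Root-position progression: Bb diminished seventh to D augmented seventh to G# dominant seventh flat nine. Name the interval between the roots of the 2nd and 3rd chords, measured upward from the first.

augmented fourth

The roots are D and G#.
From D to G#: 6 semitones over a fourth = augmented.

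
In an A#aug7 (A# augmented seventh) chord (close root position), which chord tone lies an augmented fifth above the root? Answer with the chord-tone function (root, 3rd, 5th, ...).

5th

Spelling the chord: A#–C##–E##–G#.
The root is A#. An augmented fifth above A# is E##.
E## is the chord's 5th.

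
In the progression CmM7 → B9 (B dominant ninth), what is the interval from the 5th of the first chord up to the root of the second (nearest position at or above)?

major 3rd

CmM7 has G as its 5th, and B9 (B dominant ninth) has B as its root.
From G to B is 4 semitones, exactly the major third.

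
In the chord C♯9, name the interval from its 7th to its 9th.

C♯9 is spelled C♯, E♯, G♯, B, D♯.
The 7th is B and the 9th is D♯.
B up to D♯ spans 3 letter names and 4 semitones — a major third.

M3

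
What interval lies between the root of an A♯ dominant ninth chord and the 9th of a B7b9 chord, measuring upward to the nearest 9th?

The root of A♯ dominant ninth is A♯; the 9th of B7b9 is C.
From A♯ to C: 2 semitones over a third = diminished.

diminished third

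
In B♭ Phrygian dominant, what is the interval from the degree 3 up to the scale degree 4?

minor second

B♭ phrygian dominant: B♭ C♭ D E♭ F G♭ A♭.
The degree 3 is D and the scale degree 4 is E♭.
D up to E♭ is 1 semitone, a half step narrower than a major second, so the interval is minor.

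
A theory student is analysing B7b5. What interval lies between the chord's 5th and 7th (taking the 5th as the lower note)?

major third

B7b5 is spelled B, D#, F, A.
The 5th is F and the 7th is A.
F up to A spans 3 letter names and 4 semitones — a major third.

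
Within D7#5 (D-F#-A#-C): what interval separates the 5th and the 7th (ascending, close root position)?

diminished third

5th = A#; 7th = C.
From A# to C: 2 semitones over a third = diminished.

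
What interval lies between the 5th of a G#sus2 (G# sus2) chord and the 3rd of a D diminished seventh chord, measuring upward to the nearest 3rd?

d3

G#sus2 (G# sus2) has D# as its 5th, and D diminished seventh has F as its 3rd.
From D# to F: 2 semitones over a third = diminished.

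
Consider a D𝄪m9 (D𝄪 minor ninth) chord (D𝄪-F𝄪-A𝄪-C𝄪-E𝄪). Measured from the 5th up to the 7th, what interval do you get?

minor third

5th = A𝄪; 7th = C𝄪.
3 letter names make it a third; at 3 semitones (a half step narrower than major) the quality is minor.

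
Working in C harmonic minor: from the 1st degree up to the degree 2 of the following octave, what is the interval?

The scale runs C D E♭ F G A♭ B.
So we need the interval from C up to D.
Counting 9 letters and 14 half steps from C gives a major ninth.

major ninth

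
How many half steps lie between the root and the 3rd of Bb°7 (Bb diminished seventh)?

Bbdim7: Bb, Db, Fb, Abb.
Bb to Db is a minor third: 3 semitones.

3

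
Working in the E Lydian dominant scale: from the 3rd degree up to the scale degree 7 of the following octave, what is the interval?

d12

E lydian dominant: E F# G# A# B C# D.
The 3rd degree is G# and the degree 7 (up an octave) is D.
From G# to D: 18 semitones over a twelfth = diminished.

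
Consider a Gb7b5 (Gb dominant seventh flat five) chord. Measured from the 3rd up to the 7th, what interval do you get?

diminished 5th

Spelling the chord: Gb-Bb-Dbb-Fb.
The 3rd is Bb and the 7th is Fb.
5 letter names make it a fifth; at 6 semitones (a half step narrower than perfect) the quality is diminished.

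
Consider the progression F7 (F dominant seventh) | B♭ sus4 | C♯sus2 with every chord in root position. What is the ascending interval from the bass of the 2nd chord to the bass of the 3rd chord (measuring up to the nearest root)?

augmented second

The roots are B♭ and C♯.
From B♭ to C♯: 3 semitones over a second = augmented.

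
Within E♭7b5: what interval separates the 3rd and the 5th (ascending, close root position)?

diminished third

Spelling the chord: E♭ G B𝄫 D♭.
The 3rd is G and the 5th is B𝄫.
3 letter names make it a third; at 2 semitones (a whole step narrower than major) the quality is diminished.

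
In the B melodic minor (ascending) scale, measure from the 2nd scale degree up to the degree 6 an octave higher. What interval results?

The scale runs B C♯ D E F♯ G♯ A♯.
The 2nd scale degree is C♯ and the 6th scale degree (up an octave) is G♯.
From C♯ to G♯ is 19 semitones, exactly the perfect twelfth.

P12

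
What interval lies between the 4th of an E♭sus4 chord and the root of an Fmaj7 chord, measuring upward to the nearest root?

The 4th of E♭sus4 is A♭; the root of Fmaj7 is F.
A♭ up to F spans 6 letter names and 9 semitones — a major sixth.

M6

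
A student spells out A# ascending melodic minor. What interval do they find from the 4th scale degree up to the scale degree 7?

augmented fourth

A# melodic minor: A# B# C# D# E# F## G##.
The 4th scale degree is D# and the 7th degree is G##.
From D# to G##: 6 semitones over a fourth = augmented.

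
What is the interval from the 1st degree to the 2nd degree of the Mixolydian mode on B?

B mixolydian: B C♯ D♯ E F♯ G♯ A.
The 1st degree is B and the scale degree 2 is C♯.
B up to C♯ spans 2 letter names and 2 semitones — a major second.

M2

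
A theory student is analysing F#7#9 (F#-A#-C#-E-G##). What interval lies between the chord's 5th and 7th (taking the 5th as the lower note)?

minor third

That puts C# below E.
From C# to E: 3 semitones over a third = minor.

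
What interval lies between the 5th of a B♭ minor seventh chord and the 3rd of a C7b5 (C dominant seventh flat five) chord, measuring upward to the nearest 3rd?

M7

The 5th of B♭ minor seventh is F; the 3rd of C7b5 (C dominant seventh flat five) is E.
From F to E is 11 semitones, exactly the major seventh.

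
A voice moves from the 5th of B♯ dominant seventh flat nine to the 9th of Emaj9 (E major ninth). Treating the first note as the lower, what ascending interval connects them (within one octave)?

diminished octave

The 5th of B♯ dominant seventh flat nine is F𝄪; the 9th of Emaj9 (E major ninth) is F♯.
F𝄪 up to F♯ is 11 semitones, a half step narrower than a perfect octave, so the interval is diminished.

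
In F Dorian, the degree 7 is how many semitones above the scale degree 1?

10

The scale is F G A♭ B♭ C D E♭.
F up to E♭ is a minor seventh — 10 semitones.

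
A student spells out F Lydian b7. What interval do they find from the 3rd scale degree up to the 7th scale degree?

diminished fifth

Spelling F Lydian b7: F G A B C D E♭.
3rd scale degree = A; degree 7 = E♭.
A up to E♭ is 6 semitones, a half step narrower than a perfect fifth, so the interval is diminished.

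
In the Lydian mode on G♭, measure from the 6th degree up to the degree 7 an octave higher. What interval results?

major 9th

The scale runs G♭ A♭ B♭ C D♭ E♭ F.
So we need the interval from E♭ up to F.
E♭ up to F spans 9 letter names and 14 semitones — a major ninth.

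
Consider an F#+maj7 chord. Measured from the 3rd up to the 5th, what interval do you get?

major third

F# augmented major seventh: F# A# C## E#.
The 3rd is A# and the 5th is C##.
From A# to C## is 4 semitones, exactly the major third.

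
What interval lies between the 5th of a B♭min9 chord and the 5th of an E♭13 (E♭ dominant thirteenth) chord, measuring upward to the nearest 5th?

B♭min9 has F as its 5th, and E♭13 (E♭ dominant thirteenth) has B♭ as its 5th.
From F to B♭ is 5 semitones, exactly the perfect fourth.

perfect fourth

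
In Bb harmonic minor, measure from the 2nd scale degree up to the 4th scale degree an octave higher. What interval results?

minor 10th

The scale runs Bb C Db Eb F Gb A.
The 2nd scale degree is C and the scale degree 4 (up an octave) is Eb.
C up to Eb is 15 semitones, a half step narrower than a major tenth, so the interval is minor.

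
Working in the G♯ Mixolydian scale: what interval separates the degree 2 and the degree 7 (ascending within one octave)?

minor sixth

The scale runs G♯ A♯ B♯ C♯ D♯ E♯ F♯.
That puts A♯ below F♯.
From A♯ to F♯: 8 semitones over a sixth = minor.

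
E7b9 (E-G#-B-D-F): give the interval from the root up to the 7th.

That puts E below D.
From E to D: 10 semitones over a seventh = minor.

minor seventh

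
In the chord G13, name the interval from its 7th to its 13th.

M7

G13 (G dominant thirteenth): G, B, D, F, A, E.
The 7th is F and the 13th is E.
F up to E spans 7 letter names and 11 semitones — a major seventh.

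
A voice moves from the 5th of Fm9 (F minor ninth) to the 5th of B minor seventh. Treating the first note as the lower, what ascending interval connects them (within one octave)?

The 5th of Fm9 (F minor ninth) is C; the 5th of B minor seventh is F♯.
4 letter names make it a fourth; at 6 semitones (a half step wider than perfect) the quality is augmented.

augmented 4th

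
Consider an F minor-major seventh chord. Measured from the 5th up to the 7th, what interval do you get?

Spelling the chord: F, Ab, C, E.
5th = C; 7th = E.
Counting 3 letters and 4 half steps from C gives a major third.

major third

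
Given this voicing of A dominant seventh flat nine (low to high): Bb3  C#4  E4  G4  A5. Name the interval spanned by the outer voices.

major fourteenth

The outer voices are Bb3 and A5.
From Bb to A is 23 semitones, exactly the major fourteenth.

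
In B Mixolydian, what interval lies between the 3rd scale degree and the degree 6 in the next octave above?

perfect eleventh

The scale runs B C# D# E F# G# A.
So we need the interval from D# up to G#.
D# up to G# spans 11 letter names and 17 semitones — a perfect eleventh.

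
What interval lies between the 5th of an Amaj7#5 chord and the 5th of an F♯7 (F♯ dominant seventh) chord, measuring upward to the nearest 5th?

Amaj7#5 has E♯ as its 5th, and F♯7 (F♯ dominant seventh) has C♯ as its 5th.
6 letter names make it a sixth; at 8 semitones (a half step narrower than major) the quality is minor.

minor 6th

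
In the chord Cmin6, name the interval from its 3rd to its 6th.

Spelling the chord: C–E♭–G–A.
So we need the interval from E♭ up to A.
From E♭ to A: 6 semitones over a fourth = augmented.

augmented fourth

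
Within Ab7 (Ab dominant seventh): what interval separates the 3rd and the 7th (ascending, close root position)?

diminished fifth

Spelling the chord: Ab, C, Eb, Gb.
So we need the interval from C up to Gb.
C up to Gb is 6 semitones, a half step narrower than a perfect fifth, so the interval is diminished.
This 3–7 tritone is the characteristic tension at the heart of the dominant sound.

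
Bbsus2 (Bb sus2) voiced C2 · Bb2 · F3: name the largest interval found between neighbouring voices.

Adjacent intervals: C2→Bb2 = minor seventh; Bb2→F3 = perfect fifth.
The largest is C2 to Bb2, a minor seventh (10 semitones).

minor seventh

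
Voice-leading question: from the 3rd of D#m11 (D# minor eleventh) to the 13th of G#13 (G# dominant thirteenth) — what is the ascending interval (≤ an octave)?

D#m11 (D# minor eleventh) has F# as its 3rd, and G#13 (G# dominant thirteenth) has E# as its 13th.
Counting 7 letters and 11 half steps from F# gives a major seventh.

major seventh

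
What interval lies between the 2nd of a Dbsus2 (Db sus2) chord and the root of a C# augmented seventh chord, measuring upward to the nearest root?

augmented sixth

The 2nd of Dbsus2 (Db sus2) is Eb; the root of C# augmented seventh is C#.
Eb up to C# is 10 semitones, a half step wider than a major sixth, so the interval is augmented.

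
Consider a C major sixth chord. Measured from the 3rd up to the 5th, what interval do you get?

The chord tones of C6 (C major sixth) are C–E–G–A.
That puts E below G.
From E to G: 3 semitones over a third = minor.

m3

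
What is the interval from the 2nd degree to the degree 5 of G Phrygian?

augmented 4th

Spelling G Phrygian: G A♭ B♭ C D E♭ F.
That puts A♭ below D.
A♭ up to D is 6 semitones, a half step wider than a perfect fourth, so the interval is augmented.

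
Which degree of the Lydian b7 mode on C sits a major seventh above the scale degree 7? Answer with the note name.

The scale is C D E F# G A Bb.
The scale degree 7 is Bb; a major seventh above that is A — scale degree 6.

A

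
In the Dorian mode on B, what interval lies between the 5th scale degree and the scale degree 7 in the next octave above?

minor tenth

B dorian: B C# D E F# G# A.
5th scale degree = F#; degree 7 (up an octave) = A.
F# up to A is 15 semitones, a half step narrower than a major tenth, so the interval is minor.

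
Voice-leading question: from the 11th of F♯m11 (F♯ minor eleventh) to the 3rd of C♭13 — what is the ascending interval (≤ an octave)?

diminished fourth

F♯m11 (F♯ minor eleventh) has B as its 11th, and C♭13 has E♭ as its 3rd.
From B to E♭: 4 semitones over a fourth = diminished.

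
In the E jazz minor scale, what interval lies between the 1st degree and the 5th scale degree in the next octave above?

E melodic minor: E F♯ G A B C♯ D♯.
1st degree = E; degree 5 (up an octave) = B.
Counting 12 letters and 19 half steps from E gives a perfect twelfth.

perfect twelfth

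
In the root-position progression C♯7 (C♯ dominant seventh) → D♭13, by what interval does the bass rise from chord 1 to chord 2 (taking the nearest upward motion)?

diminished second

The roots are C♯ and D♭.
From C♯ to D♭: 0 semitones over a second = diminished.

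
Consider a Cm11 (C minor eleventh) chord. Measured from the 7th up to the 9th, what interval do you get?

major third

Cm11 is spelled C-E♭-G-B♭-D-F.
7th = B♭; 9th = D.
B♭ up to D spans 3 letter names and 4 semitones — a major third.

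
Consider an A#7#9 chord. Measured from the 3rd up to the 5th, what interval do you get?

minor third

Spelling the chord: A# C## E# G# B##.
So we need the interval from C## up to E#.
From C## to E#: 3 semitones over a third = minor.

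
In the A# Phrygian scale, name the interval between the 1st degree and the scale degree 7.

A# phrygian: A# B C# D# E# F# G#.
1st degree = A#; scale degree 7 = G#.
From A# to G#: 10 semitones over a seventh = minor.

minor 7th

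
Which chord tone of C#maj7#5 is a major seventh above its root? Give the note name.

B#

C#+maj7 (C# augmented major seventh): C#–E#–G##–B#.
The root is C#. A major seventh above C# is B#.
B# is the chord's 7th.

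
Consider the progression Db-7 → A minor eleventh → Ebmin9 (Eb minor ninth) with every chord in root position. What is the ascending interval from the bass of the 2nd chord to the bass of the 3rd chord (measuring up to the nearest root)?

The roots are A and Eb.
From A to Eb: 6 semitones over a fifth = diminished.

d5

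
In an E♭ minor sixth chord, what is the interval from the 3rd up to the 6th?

E♭ minor sixth: E♭–G♭–B♭–C.
The 3rd is G♭ and the 6th is C.
4 letter names make it a fourth; at 6 semitones (a half step wider than perfect) the quality is augmented.

augmented 4th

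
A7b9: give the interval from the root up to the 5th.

perfect fifth

A7b9 is spelled A-C♯-E-G-B♭.
That puts A below E.
From A to E is 7 semitones, exactly the perfect fifth.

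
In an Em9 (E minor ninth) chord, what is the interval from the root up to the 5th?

P5

Spelling the chord: E G B D F#.
The root is E and the 5th is B.
Counting 5 letters and 7 half steps from E gives a perfect fifth.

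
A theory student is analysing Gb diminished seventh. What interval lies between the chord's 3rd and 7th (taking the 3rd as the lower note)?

diminished fifth

Gbdim7 (Gb diminished seventh): Gb Bbb Dbb Fbb.
That puts Bbb below Fbb.
From Bbb to Fbb: 6 semitones over a fifth = diminished.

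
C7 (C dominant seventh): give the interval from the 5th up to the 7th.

Spelling the chord: C E G Bb.
That puts G below Bb.
From G to Bb: 3 semitones over a third = minor.

minor 3rd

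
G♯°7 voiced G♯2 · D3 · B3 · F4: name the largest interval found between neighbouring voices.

major 6th

Adjacent intervals: G♯2→D3 = diminished fifth; D3→B3 = major sixth; B3→F4 = diminished fifth.
The largest is D3 to B3, a major sixth (9 semitones).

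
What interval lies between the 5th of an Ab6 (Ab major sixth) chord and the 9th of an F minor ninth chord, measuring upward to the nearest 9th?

major third

Ab6 (Ab major sixth) has Eb as its 5th, and F minor ninth has G as its 9th.
From Eb to G is 4 semitones, exactly the major third.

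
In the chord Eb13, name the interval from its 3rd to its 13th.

perfect eleventh

Eb dominant thirteenth: Eb-G-Bb-Db-F-C.
That puts G below C.
Counting 11 letters and 17 half steps from G gives a perfect eleventh.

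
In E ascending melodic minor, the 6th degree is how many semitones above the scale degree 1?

9

The scale is E F♯ G A B C♯ D♯.
E up to C♯ is a major sixth — 9 semitones.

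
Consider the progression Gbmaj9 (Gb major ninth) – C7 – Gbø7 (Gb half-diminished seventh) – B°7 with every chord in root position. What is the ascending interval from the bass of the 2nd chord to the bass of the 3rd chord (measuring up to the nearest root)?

diminished 5th

The roots are C and Gb.
C up to Gb is 6 semitones, a half step narrower than a perfect fifth, so the interval is diminished.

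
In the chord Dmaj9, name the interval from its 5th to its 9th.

perfect fifth

The chord tones of D major ninth are D F♯ A C♯ E.
The 5th is A and the 9th is E.
From A to E is 7 semitones, exactly the perfect fifth.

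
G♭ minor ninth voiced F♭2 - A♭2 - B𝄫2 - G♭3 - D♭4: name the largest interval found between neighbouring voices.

major 6th

Adjacent intervals: F♭2→A♭2 = major third; A♭2→B𝄫2 = minor second; B𝄫2→G♭3 = major sixth; G♭3→D♭4 = perfect fifth.
The largest is B𝄫2 to G♭3, a major sixth (9 semitones).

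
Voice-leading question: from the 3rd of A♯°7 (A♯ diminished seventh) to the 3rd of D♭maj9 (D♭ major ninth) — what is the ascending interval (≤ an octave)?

A♯°7 (A♯ diminished seventh) has C♯ as its 3rd, and D♭maj9 (D♭ major ninth) has F as its 3rd.
C♯ up to F is 4 semitones, a half step narrower than a perfect fourth, so the interval is diminished.

diminished fourth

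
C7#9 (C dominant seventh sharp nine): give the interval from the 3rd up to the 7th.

C7#9: C E G Bb D#.
That puts E below Bb.
E up to Bb is 6 semitones, a half step narrower than a perfect fifth, so the interval is diminished.

diminished 5th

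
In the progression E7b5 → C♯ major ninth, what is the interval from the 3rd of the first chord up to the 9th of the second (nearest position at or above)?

E7b5 has G♯ as its 3rd, and C♯ major ninth has D♯ as its 9th.
G♯ up to D♯ spans 5 letter names and 7 semitones — a perfect fifth.

perfect fifth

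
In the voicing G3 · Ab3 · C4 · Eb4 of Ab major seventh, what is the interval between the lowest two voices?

minor second

Those voices are G3 and Ab3.
From G to Ab: 1 semitone over a second = minor.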